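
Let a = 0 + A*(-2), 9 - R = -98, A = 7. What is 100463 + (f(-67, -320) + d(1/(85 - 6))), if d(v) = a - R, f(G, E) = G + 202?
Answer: 100477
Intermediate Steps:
R = 107 (R = 9 - 1*(-98) = 9 + 98 = 107)
f(G, E) = 202 + G
a = -14 (a = 0 + 7*(-2) = 0 - 14 = -14)
d(v) = -121 (d(v) = -14 - 1*107 = -14 - 107 = -121)
100463 + (f(-67, -320) + d(1/(85 - 6))) = 100463 + ((202 - 67) - 121) = 100463 + (135 - 121) = 100463 + 14 = 100477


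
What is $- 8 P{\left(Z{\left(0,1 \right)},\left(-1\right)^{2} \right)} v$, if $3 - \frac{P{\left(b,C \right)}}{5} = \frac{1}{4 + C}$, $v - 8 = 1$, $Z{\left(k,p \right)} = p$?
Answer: $-1008$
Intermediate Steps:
$v = 9$ ($v = 8 + 1 = 9$)
$P{\left(b,C \right)} = 15 - \frac{5}{4 + C}$
$- 8 P{\left(Z{\left(0,1 \right)},\left(-1\right)^{2} \right)} v = - 8 \frac{5 \left(11 + 3 \left(-1\right)^{2}\right)}{4 + \left(-1\right)^{2}} \cdot 9 = - 8 \frac{5 \left(11 + 3 \cdot 1\right)}{4 + 1} \cdot 9 = - 8 \frac{5 \left(11 + 3\right)}{5} \cdot 9 = - 8 \cdot 5 \cdot \frac{1}{5} \cdot 14 \cdot 9 = \left(-8\right) 14 \cdot 9 = \left(-112\right) 9 = -1008$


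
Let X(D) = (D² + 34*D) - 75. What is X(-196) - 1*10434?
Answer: 21243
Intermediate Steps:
X(D) = -75 + D² + 34*D
X(-196) - 1*10434 = (-75 + (-196)² + 34*(-196)) - 1*10434 = (-75 + 38416 - 6664) - 10434 = 31677 - 10434 = 21243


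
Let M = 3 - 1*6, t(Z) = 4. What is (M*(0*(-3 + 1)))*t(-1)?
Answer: 0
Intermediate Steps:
M = -3 (M = 3 - 6 = -3)
(M*(0*(-3 + 1)))*t(-1) = -0*(-3 + 1)*4 = -0*(-2)*4 = -3*0*4 = 0*4 = 0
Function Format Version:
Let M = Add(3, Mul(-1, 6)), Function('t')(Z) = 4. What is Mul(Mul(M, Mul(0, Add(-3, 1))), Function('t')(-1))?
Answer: 0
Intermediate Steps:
M = -3 (M = Add(3, -6) = -3)
Mul(Mul(M, Mul(0, Add(-3, 1))), Function('t')(-1)) = Mul(Mul(-3, Mul(0, Add(-3, 1))), 4) = Mul(Mul(-3, Mul(0, -2)), 4) = Mul(Mul(-3, 0), 4) = Mul(0, 4) = 0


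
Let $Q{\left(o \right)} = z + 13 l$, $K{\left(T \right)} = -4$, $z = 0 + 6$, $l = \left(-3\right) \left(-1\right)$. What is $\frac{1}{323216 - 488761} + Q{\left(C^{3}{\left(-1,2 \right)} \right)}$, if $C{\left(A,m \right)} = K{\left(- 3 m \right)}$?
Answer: $\frac{7449524}{165545} \approx 45.0$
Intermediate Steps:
$l = 3$
$z = 6$
$C{\left(A,m \right)} = -4$
$Q{\left(o \right)} = 45$ ($Q{\left(o \right)} = 6 + 13 \cdot 3 = 6 + 39 = 45$)
$\frac{1}{323216 - 488761} + Q{\left(C^{3}{\left(-1,2 \right)} \right)} = \frac{1}{323216 - 488761} + 45 = \frac{1}{-165545} + 45 = - \frac{1}{165545} + 45 = \frac{7449524}{165545}$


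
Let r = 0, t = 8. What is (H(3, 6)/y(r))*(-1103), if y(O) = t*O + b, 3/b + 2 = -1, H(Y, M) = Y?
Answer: 3309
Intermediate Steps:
b = -1 (b = 3/(-2 - 1) = 3/(-3) = 3*(-⅓) = -1)
y(O) = -1 + 8*O (y(O) = 8*O - 1 = -1 + 8*O)
(H(3, 6)/y(r))*(-1103) = (3/(-1 + 8*0))*(-1103) = (3/(-1 + 0))*(-1103) = (3/(-1))*(-1103) = (3*(-1))*(-1103) = -3*(-1103) = 3309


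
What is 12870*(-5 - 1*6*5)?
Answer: -450450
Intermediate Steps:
12870*(-5 - 1*6*5) = 12870*(-5 - 6*5) = 12870*(-5 - 30) = 12870*(-35) = -450450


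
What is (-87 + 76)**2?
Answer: 121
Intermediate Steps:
(-87 + 76)**2 = (-11)**2 = 121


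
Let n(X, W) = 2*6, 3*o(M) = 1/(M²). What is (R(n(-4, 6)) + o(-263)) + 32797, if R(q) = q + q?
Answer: 6810587248/207507 ≈ 32821.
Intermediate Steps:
o(M) = 1/(3*M²) (o(M) = 1/(3*(M²)) = 1/(3*M²))
n(X, W) = 12
R(q) = 2*q
(R(n(-4, 6)) + o(-263)) + 32797 = (2*12 + (⅓)/(-263)²) + 32797 = (24 + (⅓)*(1/69169)) + 32797 = (24 + 1/207507) + 32797 = 4980169/207507 + 32797 = 6810587248/207507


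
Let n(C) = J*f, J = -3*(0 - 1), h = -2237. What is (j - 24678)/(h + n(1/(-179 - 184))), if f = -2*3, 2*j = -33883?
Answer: 83239/4510 ≈ 18.457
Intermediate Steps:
j = -33883/2 (j = (½)*(-33883) = -33883/2 ≈ -16942.)
J = 3 (J = -3*(-1) = 3)
f = -6
n(C) = -18 (n(C) = 3*(-6) = -18)
(j - 24678)/(h + n(1/(-179 - 184))) = (-33883/2 - 24678)/(-2237 - 18) = -83239/2/(-2255) = -83239/2*(-1/2255) = 83239/4510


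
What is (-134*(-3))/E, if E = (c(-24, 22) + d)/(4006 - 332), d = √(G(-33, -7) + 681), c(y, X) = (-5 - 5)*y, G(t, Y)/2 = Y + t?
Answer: 354467520/56999 - 1476948*√601/56999 ≈ 5583.6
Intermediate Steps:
G(t, Y) = 2*Y + 2*t (G(t, Y) = 2*(Y + t) = 2*Y + 2*t)
c(y, X) = -10*y
d = √601 (d = √((2*(-7) + 2*(-33)) + 681) = √((-14 - 66) + 681) = √(-80 + 681) = √601 ≈ 24.515)
E = 120/1837 + √601/3674 (E = (-10*(-24) + √601)/(4006 - 332) = (240 + √601)/3674 = (240 + √601)*(1/3674) = 120/1837 + √601/3674 ≈ 0.071997)
(-134*(-3))/E = (-134*(-3))/(120/1837 + √601/3674) = 402/(120/1837 + √601/3674)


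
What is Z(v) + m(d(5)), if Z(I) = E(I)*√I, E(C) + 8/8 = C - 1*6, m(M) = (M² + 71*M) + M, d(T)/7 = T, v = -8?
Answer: 3745 - 30*I*√2 ≈ 3745.0 - 42.426*I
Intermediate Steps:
d(T) = 7*T
m(M) = M² + 72*M
E(C) = -7 + C (E(C) = -1 + (C - 1*6) = -1 + (C - 6) = -1 + (-6 + C) = -7 + C)
Z(I) = √I*(-7 + I) (Z(I) = (-7 + I)*√I = √I*(-7 + I))
Z(v) + m(d(5)) = √(-8)*(-7 - 8) + (7*5)*(72 + 7*5) = (2*I*√2)*(-15) + 35*(72 + 35) = -30*I*√2 + 35*107 = -30*I*√2 + 3745 = 3745 - 30*I*√2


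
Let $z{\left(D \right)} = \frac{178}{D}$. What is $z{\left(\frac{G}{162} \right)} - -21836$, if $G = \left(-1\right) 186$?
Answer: $\frac{672110}{31} \approx 21681.0$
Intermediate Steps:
$G = -186$
$z{\left(\frac{G}{162} \right)} - -21836 = \frac{178}{\left(-186\right) \frac{1}{162}} - -21836 = \frac{178}{\left(-186\right) \frac{1}{162}} + 21836 = \frac{178}{- \frac{31}{27}} + 21836 = 178 \left(- \frac{27}{31}\right) + 21836 = - \frac{4806}{31} + 21836 = \frac{672110}{31}$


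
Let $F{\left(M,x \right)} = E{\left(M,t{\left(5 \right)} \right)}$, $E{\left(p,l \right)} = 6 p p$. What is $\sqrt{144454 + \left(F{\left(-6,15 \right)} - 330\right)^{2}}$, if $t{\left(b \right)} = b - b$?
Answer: $5 \sqrt{6298} \approx 396.8$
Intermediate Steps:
$t{\left(b \right)} = 0$
$E{\left(p,l \right)} = 6 p^{2}$
$F{\left(M,x \right)} = 6 M^{2}$
$\sqrt{144454 + \left(F{\left(-6,15 \right)} - 330\right)^{2}} = \sqrt{144454 + \left(6 \left(-6\right)^{2} - 330\right)^{2}} = \sqrt{144454 + \left(6 \cdot 36 - 330\right)^{2}} = \sqrt{144454 + \left(216 - 330\right)^{2}} = \sqrt{144454 + \left(-114\right)^{2}} = \sqrt{144454 + 12996} = \sqrt{157450} = 5 \sqrt{6298}$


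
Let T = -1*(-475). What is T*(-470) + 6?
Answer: -223244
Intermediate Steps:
T = 475
T*(-470) + 6 = 475*(-470) + 6 = -223250 + 6 = -223244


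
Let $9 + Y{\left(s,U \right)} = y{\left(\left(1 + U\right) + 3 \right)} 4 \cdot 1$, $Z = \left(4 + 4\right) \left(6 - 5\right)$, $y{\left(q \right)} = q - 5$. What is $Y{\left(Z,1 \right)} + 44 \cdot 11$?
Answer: $475$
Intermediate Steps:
$y{\left(q \right)} = -5 + q$ ($y{\left(q \right)} = q - 5 = -5 + q$)
$Z = 8$ ($Z = 8 \cdot 1 = 8$)
$Y{\left(s,U \right)} = -13 + 4 U$ ($Y{\left(s,U \right)} = -9 + \left(-5 + \left(\left(1 + U\right) + 3\right)\right) 4 \cdot 1 = -9 + \left(-5 + \left(4 + U\right)\right) 4 \cdot 1 = -9 + \left(-1 + U\right) 4 \cdot 1 = -9 + \left(-4 + 4 U\right) 1 = -9 + \left(-4 + 4 U\right) = -13 + 4 U$)
$Y{\left(Z,1 \right)} + 44 \cdot 11 = \left(-13 + 4 \cdot 1\right) + 44 \cdot 11 = \left(-13 + 4\right) + 484 = -9 + 484 = 475$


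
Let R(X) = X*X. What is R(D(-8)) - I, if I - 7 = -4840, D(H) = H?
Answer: 4897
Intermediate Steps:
I = -4833 (I = 7 - 4840 = -4833)
R(X) = X**2
R(D(-8)) - I = (-8)**2 - 1*(-4833) = 64 + 4833 = 4897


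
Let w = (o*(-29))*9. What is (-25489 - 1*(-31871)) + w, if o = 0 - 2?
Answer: 6904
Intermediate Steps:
o = -2
w = 522 (w = -2*(-29)*9 = 58*9 = 522)
(-25489 - 1*(-31871)) + w = (-25489 - 1*(-31871)) + 522 = (-25489 + 31871) + 522 = 6382 + 522 = 6904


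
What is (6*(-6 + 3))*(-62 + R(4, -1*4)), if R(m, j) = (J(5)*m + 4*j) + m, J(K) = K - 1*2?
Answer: 1116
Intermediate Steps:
J(K) = -2 + K (J(K) = K - 2 = -2 + K)
R(m, j) = 4*j + 4*m (R(m, j) = ((-2 + 5)*m + 4*j) + m = (3*m + 4*j) + m = 4*j + 4*m)
(6*(-6 + 3))*(-62 + R(4, -1*4)) = (6*(-6 + 3))*(-62 + (4*(-1*4) + 4*4)) = (6*(-3))*(-62 + (4*(-4) + 16)) = -18*(-62 + (-16 + 16)) = -18*(-62 + 0) = -18*(-62) = 1116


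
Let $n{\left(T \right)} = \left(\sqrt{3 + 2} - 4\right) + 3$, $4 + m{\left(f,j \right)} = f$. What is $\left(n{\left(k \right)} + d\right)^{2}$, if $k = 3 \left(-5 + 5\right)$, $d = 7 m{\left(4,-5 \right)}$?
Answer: $\left(-1 + \sqrt{5}\right)^{2} \approx 1.5279$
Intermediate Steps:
$m{\left(f,j \right)} = -4 + f$
$d = 0$ ($d = 7 \left(-4 + 4\right) = 7 \cdot 0 = 0$)
$k = 0$ ($k = 3 \cdot 0 = 0$)
$n{\left(T \right)} = -1 + \sqrt{5}$ ($n{\left(T \right)} = \left(\sqrt{5} - 4\right) + 3 = \left(-4 + \sqrt{5}\right) + 3 = -1 + \sqrt{5}$)
$\left(n{\left(k \right)} + d\right)^{2} = \left(\left(-1 + \sqrt{5}\right) + 0\right)^{2} = \left(-1 + \sqrt{5}\right)^{2}$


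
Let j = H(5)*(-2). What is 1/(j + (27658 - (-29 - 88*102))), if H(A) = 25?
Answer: 1/36613 ≈ 2.7313e-5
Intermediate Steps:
j = -50 (j = 25*(-2) = -50)
1/(j + (27658 - (-29 - 88*102))) = 1/(-50 + (27658 - (-29 - 88*102))) = 1/(-50 + (27658 - (-29 - 8976))) = 1/(-50 + (27658 - 1*(-9005))) = 1/(-50 + (27658 + 9005)) = 1/(-50 + 36663) = 1/36613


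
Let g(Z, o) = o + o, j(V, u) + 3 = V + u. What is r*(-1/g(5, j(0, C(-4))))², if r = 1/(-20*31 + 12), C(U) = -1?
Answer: -1/38912 ≈ -2.5699e-5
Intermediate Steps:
j(V, u) = -3 + V + u (j(V, u) = -3 + (V + u) = -3 + V + u)
g(Z, o) = 2*o
r = -1/608 (r = 1/(-620 + 12) = 1/(-608) = -1/608 ≈ -0.0016447)
r*(-1/g(5, j(0, C(-4))))² = -1/(4*(-3 + 0 - 1)²)/608 = -(-1/(2*(-4)))²/608 = -(-1/(-8))²/608 = -(-1*(-⅛))²/608 = -(⅛)²/608 = -1/608*1/64 = -1/38912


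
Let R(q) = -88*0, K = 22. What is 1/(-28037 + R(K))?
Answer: -1/28037 ≈ -3.5667e-5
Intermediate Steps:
R(q) = 0
1/(-28037 + R(K)) = 1/(-28037 + 0) = 1/(-28037) = -1/28037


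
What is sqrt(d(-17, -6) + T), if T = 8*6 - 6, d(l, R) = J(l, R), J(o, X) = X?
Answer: 6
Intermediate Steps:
d(l, R) = R
T = 42 (T = 48 - 6 = 42)
sqrt(d(-17, -6) + T) = sqrt(-6 + 42) = sqrt(36) = 6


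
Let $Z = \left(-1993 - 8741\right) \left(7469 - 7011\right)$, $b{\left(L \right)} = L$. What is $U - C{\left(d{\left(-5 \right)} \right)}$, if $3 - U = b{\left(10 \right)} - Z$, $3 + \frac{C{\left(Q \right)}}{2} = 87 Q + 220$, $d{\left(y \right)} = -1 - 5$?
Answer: $-4915569$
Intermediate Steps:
$d{\left(y \right)} = -6$ ($d{\left(y \right)} = -1 - 5 = -6$)
$Z = -4916172$ ($Z = \left(-10734\right) 458 = -4916172$)
$C{\left(Q \right)} = 434 + 174 Q$ ($C{\left(Q \right)} = -6 + 2 \left(87 Q + 220\right) = -6 + 2 \left(220 + 87 Q\right) = -6 + \left(440 + 174 Q\right) = 434 + 174 Q$)
$U = -4916179$ ($U = 3 - \left(10 - -4916172\right) = 3 - \left(10 + 4916172\right) = 3 - 4916182 = -4916179$)
$U - C{\left(d{\left(-5 \right)} \right)} = -4916179 - \left(434 + 174 \left(-6\right)\right) = -4916179 - \left(434 - 1044\right) = -4916179 - -610 = -4916179 + 610 = -4915569$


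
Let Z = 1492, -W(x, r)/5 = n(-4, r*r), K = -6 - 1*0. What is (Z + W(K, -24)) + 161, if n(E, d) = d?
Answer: -1227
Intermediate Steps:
K = -6 (K = -6 + 0 = -6)
W(x, r) = -5*r² (W(x, r) = -5*r*r = -5*r²)
(Z + W(K, -24)) + 161 = (1492 - 5*(-24)²) + 161 = (1492 - 5*576) + 161 = (1492 - 2880) + 161 = -1388 + 161 = -1227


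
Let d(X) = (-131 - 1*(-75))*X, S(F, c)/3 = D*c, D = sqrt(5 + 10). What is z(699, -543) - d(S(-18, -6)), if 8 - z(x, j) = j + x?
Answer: -148 - 1008*sqrt(15) ≈ -4052.0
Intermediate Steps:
z(x, j) = 8 - j - x (z(x, j) = 8 - (j + x) = 8 + (-j - x) = 8 - j - x)
D = sqrt(15) ≈ 3.8730
S(F, c) = 3*c*sqrt(15) (S(F, c) = 3*(sqrt(15)*c) = 3*(c*sqrt(15)) = 3*c*sqrt(15))
d(X) = -56*X (d(X) = (-131 + 75)*X = -56*X)
z(699, -543) - d(S(-18, -6)) = (8 - 1*(-543) - 1*699) - (-56)*3*(-6)*sqrt(15) = (8 + 543 - 699) - (-56)*(-18*sqrt(15)) = -148 - 1008*sqrt(15)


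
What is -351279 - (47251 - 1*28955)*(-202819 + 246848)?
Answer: -805905863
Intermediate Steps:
-351279 - (47251 - 1*28955)*(-202819 + 246848) = -351279 - (47251 - 28955)*44029 = -351279 - 18296*44029 = -351279 - 1*805554584 = -351279 - 805554584 = -805905863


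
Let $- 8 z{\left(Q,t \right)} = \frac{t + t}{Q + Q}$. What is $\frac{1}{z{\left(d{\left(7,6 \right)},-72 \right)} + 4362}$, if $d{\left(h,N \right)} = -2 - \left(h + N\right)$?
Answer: $\frac{5}{21807} \approx 0.00022928$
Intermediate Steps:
$d{\left(h,N \right)} = -2 - N - h$ ($d{\left(h,N \right)} = -2 - \left(N + h\right) = -2 - N - h$)
$z{\left(Q,t \right)} = - \frac{t}{8 Q}$ ($z{\left(Q,t \right)} = - \frac{\left(t + t\right) \frac{1}{Q + Q}}{8} = - \frac{2 t \frac{1}{2 Q}}{8} = - \frac{t \frac{1}{Q}}{8} = - \frac{t}{8 Q}$)
$\frac{1}{z{\left(d{\left(7,6 \right)},-72 \right)} + 4362} = \frac{1}{\left(- \frac{1}{8}\right) \left(-72\right) \frac{1}{-2 - 6 - 7} + 4362} = \frac{1}{\left(- \frac{1}{8}\right) \left(-72\right) \frac{1}{-15} + 4362} = \frac{1}{\left(- \frac{1}{8}\right) \left(-72\right) \left(- \frac{1}{15}\right) + 4362} = \frac{1}{- \frac{3}{5} + 4362} = \frac{1}{\frac{21807}{5}} = \frac{5}{21807}$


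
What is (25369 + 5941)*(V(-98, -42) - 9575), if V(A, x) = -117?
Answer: -303456520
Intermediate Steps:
(25369 + 5941)*(V(-98, -42) - 9575) = (25369 + 5941)*(-117 - 9575) = 31310*(-9692) = -303456520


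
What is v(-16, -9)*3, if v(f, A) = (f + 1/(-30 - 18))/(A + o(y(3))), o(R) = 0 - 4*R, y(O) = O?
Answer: 769/336 ≈ 2.2887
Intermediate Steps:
o(R) = -4*R
v(f, A) = (-1/48 + f)/(-12 + A) (v(f, A) = (f + 1/(-30 - 18))/(A - 4*3) = (f + 1/(-48))/(A - 12) = (f - 1/48)/(-12 + A) = (-1/48 + f)/(-12 + A))
v(-16, -9)*3 = ((-1/48 - 16)/(-12 - 9))*3 = (-769/48/(-21))*3 = -1/21*(-769/48)*3 = (769/1008)*3 = 769/336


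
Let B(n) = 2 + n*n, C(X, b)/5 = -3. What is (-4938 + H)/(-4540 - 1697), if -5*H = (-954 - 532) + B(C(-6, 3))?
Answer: 23431/31185 ≈ 0.75136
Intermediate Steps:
C(X, b) = -15 (C(X, b) = 5*(-3) = -15)
B(n) = 2 + n²
H = 1259/5 (H = -((-954 - 532) + (2 + (-15)²))/5 = -(-1486 + (2 + 225))/5 = -(-1486 + 227)/5 = -⅕*(-1259) = 1259/5 ≈ 251.80)
(-4938 + H)/(-4540 - 1697) = (-4938 + 1259/5)/(-4540 - 1697) = -23431/5/(-6237) = -23431/5*(-1/6237) = 23431/31185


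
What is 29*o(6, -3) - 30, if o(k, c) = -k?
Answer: -204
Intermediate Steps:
29*o(6, -3) - 30 = 29*(-1*6) - 30 = 29*(-6) - 30 = -174 - 30 = -204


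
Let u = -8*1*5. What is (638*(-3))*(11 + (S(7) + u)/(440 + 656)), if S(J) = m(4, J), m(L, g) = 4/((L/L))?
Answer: -2875785/137 ≈ -20991.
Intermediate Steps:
m(L, g) = 4 (m(L, g) = 4/1 = 4*1 = 4)
S(J) = 4
u = -40 (u = -8*5 = -40)
(638*(-3))*(11 + (S(7) + u)/(440 + 656)) = (638*(-3))*(11 + (4 - 40)/(440 + 656)) = -1914*(11 - 36/1096) = -1914*(11 - 36*1/1096) = -1914*(11 - 9/274) = -1914*3005/274 = -2875785/137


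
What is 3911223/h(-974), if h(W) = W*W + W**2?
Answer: 3911223/1897352 ≈ 2.0614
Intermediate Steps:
h(W) = 2*W**2 (h(W) = W**2 + W**2 = 2*W**2)
3911223/h(-974) = 3911223/((2*(-974)**2)) = 3911223/((2*948676)) = 3911223/1897352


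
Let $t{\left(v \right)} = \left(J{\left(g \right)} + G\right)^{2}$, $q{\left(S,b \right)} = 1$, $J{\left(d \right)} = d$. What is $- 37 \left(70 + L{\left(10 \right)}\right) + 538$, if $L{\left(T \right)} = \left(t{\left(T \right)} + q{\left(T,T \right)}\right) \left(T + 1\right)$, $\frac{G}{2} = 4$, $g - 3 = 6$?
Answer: $-120082$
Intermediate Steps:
$g = 9$ ($g = 3 + 6 = 9$)
$G = 8$ ($G = 2 \cdot 4 = 8$)
$t{\left(v \right)} = 289$ ($t{\left(v \right)} = \left(9 + 8\right)^{2} = 17^{2} = 289$)
$L{\left(T \right)} = 290 + 290 T$ ($L{\left(T \right)} = \left(289 + 1\right) \left(T + 1\right) = 290 \left(1 + T\right) = 290 + 290 T$)
$- 37 \left(70 + L{\left(10 \right)}\right) + 538 = - 37 \left(70 + \left(290 + 290 \cdot 10\right)\right) + 538 = - 37 \left(70 + \left(290 + 2900\right)\right) + 538 = - 37 \left(70 + 3190\right) + 538 = \left(-37\right) 3260 + 538 = -120620 + 538 = -120082$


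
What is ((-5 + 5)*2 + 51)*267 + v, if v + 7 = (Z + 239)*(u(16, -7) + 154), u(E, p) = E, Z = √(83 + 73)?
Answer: 54240 + 340*√39 ≈ 56363.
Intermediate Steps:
Z = 2*√39 (Z = √156 = 2*√39 ≈ 12.490)
v = 40623 + 340*√39 (v = -7 + (2*√39 + 239)*(16 + 154) = -7 + (239 + 2*√39)*170 = -7 + (40630 + 340*√39) = 40623 + 340*√39 ≈ 42746.)
((-5 + 5)*2 + 51)*267 + v = ((-5 + 5)*2 + 51)*267 + (40623 + 340*√39) = (0*2 + 51)*267 + (40623 + 340*√39) = (0 + 51)*267 + (40623 + 340*√39) = 51*267 + (40623 + 340*√39) = 13617 + (40623 + 340*√39) = 54240 + 340*√39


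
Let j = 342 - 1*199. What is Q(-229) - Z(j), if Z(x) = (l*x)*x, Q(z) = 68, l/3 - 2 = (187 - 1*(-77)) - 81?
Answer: -11349127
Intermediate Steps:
l = 555 (l = 6 + 3*((187 - 1*(-77)) - 81) = 6 + 3*((187 + 77) - 81) = 6 + 3*(264 - 81) = 6 + 3*183 = 6 + 549 = 555)
j = 143 (j = 342 - 199 = 143)
Z(x) = 555*x² (Z(x) = (555*x)*x = 555*x²)
Q(-229) - Z(j) = 68 - 555*143² = 68 - 555*20449 = 68 - 1*11349195 = 68 - 11349195 = -11349127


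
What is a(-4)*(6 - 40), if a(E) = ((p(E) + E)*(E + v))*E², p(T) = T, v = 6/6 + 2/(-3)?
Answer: -47872/3 ≈ -15957.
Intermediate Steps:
v = ⅓ (v = 6*(⅙) + 2*(-⅓) = 1 - ⅔ = ⅓ ≈ 0.33333)
a(E) = 2*E³*(⅓ + E) (a(E) = ((E + E)*(E + ⅓))*E² = ((2*E)*(⅓ + E))*E² = (2*E*(⅓ + E))*E² = 2*E³*(⅓ + E))
a(-4)*(6 - 40) = ((-4)³*(⅔ + 2*(-4)))*(6 - 40) = -64*(⅔ - 8)*(-34) = -64*(-22/3)*(-34) = (1408/3)*(-34) = -47872/3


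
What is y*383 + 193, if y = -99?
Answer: -37724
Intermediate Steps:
y*383 + 193 = -99*383 + 193 = -37917 + 193 = -37724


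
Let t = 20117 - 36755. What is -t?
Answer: 16638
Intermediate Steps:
t = -16638
-t = -1*(-16638) = 16638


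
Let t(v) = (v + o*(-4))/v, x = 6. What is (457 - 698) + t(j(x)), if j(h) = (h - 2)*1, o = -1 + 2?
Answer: -241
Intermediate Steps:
o = 1
j(h) = -2 + h (j(h) = (-2 + h)*1 = -2 + h)
t(v) = (-4 + v)/v (t(v) = (v + 1*(-4))/v = (v - 4)/v = (-4 + v)/v)
(457 - 698) + t(j(x)) = (457 - 698) + (-4 + (-2 + 6))/(-2 + 6) = -241 + (-4 + 4)/4 = -241 + (¼)*0 = -241 + 0 = -241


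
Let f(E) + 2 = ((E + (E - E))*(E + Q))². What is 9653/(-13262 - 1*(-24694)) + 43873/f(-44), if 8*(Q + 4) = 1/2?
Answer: 695153789037/813763335784 ≈ 0.85425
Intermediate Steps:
Q = -63/16 (Q = -4 + (⅛)/2 = -4 + (⅛)*(½) = -4 + 1/16 = -63/16 ≈ -3.9375)
f(E) = -2 + E²*(-63/16 + E)² (f(E) = -2 + ((E + (E - E))*(E - 63/16))² = -2 + ((E + 0)*(-63/16 + E))² = -2 + (E*(-63/16 + E))² = -2 + E²*(-63/16 + E)²)
9653/(-13262 - 1*(-24694)) + 43873/f(-44) = 9653/(-13262 - 1*(-24694)) + 43873/(-2 + (1/256)*(-44)²*(-63 + 16*(-44))²) = 9653/(-13262 + 24694) + 43873/(-2 + (1/256)*1936*(-63 - 704)²) = 9653/11432 + 43873/(-2 + (1/256)*1936*(-767)²) = 9653*(1/11432) + 43873/(-2 + (1/256)*1936*588289) = 9653/11432 + 43873/(-2 + 71182969/16) = 9653/11432 + 43873/(71182937/16) = 9653/11432 + 43873*(16/71182937) = 9653/11432 + 701968/71182937 = 695153789037/813763335784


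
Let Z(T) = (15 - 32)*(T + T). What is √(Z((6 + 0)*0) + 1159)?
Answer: √1159 ≈ 34.044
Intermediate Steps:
Z(T) = -34*T
√(Z((6 + 0)*0) + 1159) = √(-34*(6 + 0)*0 + 1159) = √(-204*0 + 1159) = √(-34*0 + 1159) = √(0 + 1159) = √1159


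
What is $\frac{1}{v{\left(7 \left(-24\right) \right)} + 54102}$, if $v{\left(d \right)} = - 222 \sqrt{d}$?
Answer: $\frac{9017}{489217686} + \frac{37 i \sqrt{42}}{244608843} \approx 1.8431 \cdot 10^{-5} + 9.8029 \cdot 10^{-7} i$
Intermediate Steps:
$\frac{1}{v{\left(7 \left(-24\right) \right)} + 54102} = \frac{1}{- 222 \sqrt{7 \left(-24\right)} + 54102} = \frac{1}{- 222 \sqrt{-168} + 54102} = \frac{1}{- 222 \cdot 2 i \sqrt{42} + 54102} = \frac{1}{- 444 i \sqrt{42} + 54102} = \frac{1}{54102 - 444 i \sqrt{42}}$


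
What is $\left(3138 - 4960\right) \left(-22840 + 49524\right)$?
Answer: $-48618248$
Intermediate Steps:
$\left(3138 - 4960\right) \left(-22840 + 49524\right) = \left(-1822\right) 26684 = -48618248$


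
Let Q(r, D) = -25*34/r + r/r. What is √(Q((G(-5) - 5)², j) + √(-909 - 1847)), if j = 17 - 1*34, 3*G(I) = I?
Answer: √(-290 + 32*I*√689)/4 ≈ 4.3251 + 6.0689*I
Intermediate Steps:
G(I) = I/3
j = -17 (j = 17 - 34 = -17)
Q(r, D) = 1 - 850/r (Q(r, D) = -25*34/r + 1 = -850/r + 1 = 1 - 850/r)
√(Q((G(-5) - 5)², j) + √(-909 - 1847)) = √((-850 + ((⅓)*(-5) - 5)²)/(((⅓)*(-5) - 5)²) + √(-909 - 1847)) = √((-850 + (-5/3 - 5)²)/((-5/3 - 5)²) + √(-2756)) = √((-850 + (-20/3)²)/((-20/3)²) + 2*I*√689) = √((-850 + 400/9)/(400/9) + 2*I*√689) = √((9/400)*(-7250/9) + 2*I*√689) = √(-145/8 + 2*I*√689)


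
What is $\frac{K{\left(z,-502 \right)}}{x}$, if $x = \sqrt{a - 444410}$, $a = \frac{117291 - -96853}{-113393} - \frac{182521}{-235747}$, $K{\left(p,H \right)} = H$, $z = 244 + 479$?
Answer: $\frac{502 i \sqrt{12677732635469713287}}{2373631244985} \approx 0.75303 i$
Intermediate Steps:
$z = 723$
$a = - \frac{4255314545}{3818865653}$ ($a = \left(117291 + 96853\right) \left(- \frac{1}{113393}\right) - - \frac{182521}{235747} = 214144 \left(- \frac{1}{113393}\right) + \frac{182521}{235747} = - \frac{30592}{16199} + \frac{182521}{235747} = - \frac{4255314545}{3818865653} \approx -1.1143$)
$x = \frac{715 i \sqrt{12677732635469713287}}{3818865653}$ ($x = \sqrt{- \frac{4255314545}{3818865653} - 444410} = \sqrt{- \frac{1697146340164275}{3818865653}} = \frac{715 i \sqrt{12677732635469713287}}{3818865653} \approx 666.64 i$)
$\frac{K{\left(z,-502 \right)}}{x} = - \frac{502}{\frac{715}{3818865653} i \sqrt{12677732635469713287}} = - 502 \left(- \frac{i \sqrt{12677732635469713287}}{2373631244985}\right) = \frac{502 i \sqrt{12677732635469713287}}{2373631244985}$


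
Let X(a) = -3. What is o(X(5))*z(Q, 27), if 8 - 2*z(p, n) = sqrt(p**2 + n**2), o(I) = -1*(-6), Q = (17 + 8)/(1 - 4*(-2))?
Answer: 24 - sqrt(59674)/3 ≈ -57.428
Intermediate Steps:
Q = 25/9 (Q = 25/(1 + 8) = 25/9 ≈ 2.7778)
o(I) = 6
z(p, n) = 4 - sqrt(n**2 + p**2)/2 (z(p, n) = 4 - sqrt(p**2 + n**2)/2 = 4 - sqrt(n**2 + p**2)/2)
o(X(5))*z(Q, 27) = 6*(4 - sqrt(27**2 + (25/9)**2)/2) = 6*(4 - sqrt(729 + 625/81)/2) = 6*(4 - sqrt(59674)/18) = 24 - sqrt(59674)/3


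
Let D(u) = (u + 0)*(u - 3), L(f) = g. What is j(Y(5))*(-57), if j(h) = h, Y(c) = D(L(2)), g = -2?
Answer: -570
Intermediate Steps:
L(f) = -2
D(u) = u*(-3 + u)
Y(c) = 10 (Y(c) = -2*(-3 - 2) = -2*(-5) = 10)
j(Y(5))*(-57) = 10*(-57) = -570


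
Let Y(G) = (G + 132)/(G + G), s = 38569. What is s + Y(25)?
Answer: 1928607/50 ≈ 38572.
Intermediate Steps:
Y(G) = (132 + G)/(2*G) (Y(G) = (132 + G)/((2*G)) = (132 + G)*(1/(2*G)) = (132 + G)/(2*G))
s + Y(25) = 38569 + (½)*(132 + 25)/25 = 38569 + (½)*(1/25)*157 = 38569 + 157/50 = 1928607/50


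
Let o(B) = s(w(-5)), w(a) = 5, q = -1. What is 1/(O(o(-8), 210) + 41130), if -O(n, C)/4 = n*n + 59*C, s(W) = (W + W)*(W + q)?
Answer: -1/14830 ≈ -6.7431e-5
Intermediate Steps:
s(W) = 2*W*(-1 + W) (s(W) = (W + W)*(W - 1) = (2*W)*(-1 + W) = 2*W*(-1 + W))
o(B) = 40 (o(B) = 2*5*(-1 + 5) = 2*5*4 = 40)
O(n, C) = -236*C - 4*n² (O(n, C) = -4*(n*n + 59*C) = -4*(n² + 59*C) = -236*C - 4*n²)
1/(O(o(-8), 210) + 41130) = 1/((-236*210 - 4*40²) + 41130) = 1/((-49560 - 4*1600) + 41130) = 1/((-49560 - 6400) + 41130) = 1/(-55960 + 41130) = 1/(-14830) = -1/14830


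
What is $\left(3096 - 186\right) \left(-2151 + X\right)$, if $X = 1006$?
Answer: $-3331950$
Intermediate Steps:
$\left(3096 - 186\right) \left(-2151 + X\right) = \left(3096 - 186\right) \left(-2151 + 1006\right) = 2910 \left(-1145\right) = -3331950$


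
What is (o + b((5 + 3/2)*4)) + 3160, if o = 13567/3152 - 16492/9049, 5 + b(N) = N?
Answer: 90800692087/28522448 ≈ 3183.5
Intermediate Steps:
b(N) = -5 + N
o = 70784999/28522448 (o = 13567*(1/3152) - 16492*1/9049 = 13567/3152 - 16492/9049 = 70784999/28522448 ≈ 2.4817)
(o + b((5 + 3/2)*4)) + 3160 = (70784999/28522448 + (-5 + (5 + 3/2)*4)) + 3160 = (70784999/28522448 + (-5 + (13/2)*4)) + 3160 = (70784999/28522448 + (-5 + 26)) + 3160 = (70784999/28522448 + 21) + 3160 = 669756407/28522448 + 3160 = 90800692087/28522448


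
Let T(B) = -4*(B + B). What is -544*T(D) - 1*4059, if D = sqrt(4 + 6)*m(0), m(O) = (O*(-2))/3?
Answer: -4059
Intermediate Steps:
m(O) = -2*O/3 (m(O) = -2*O*(1/3) = -2*O/3)
D = 0 (D = sqrt(4 + 6)*(-2/3*0) = sqrt(10)*0 = 0)
T(B) = -8*B
-544*T(D) - 1*4059 = -(-4352)*0 - 1*4059 = -544*0 - 4059 = 0 - 4059 = -4059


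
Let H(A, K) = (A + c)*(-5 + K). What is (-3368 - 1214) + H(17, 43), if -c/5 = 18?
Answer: -7356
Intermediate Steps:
c = -90 (c = -5*18 = -90)
H(A, K) = (-90 + A)*(-5 + K) (H(A, K) = (A - 90)*(-5 + K) = (-90 + A)*(-5 + K))
(-3368 - 1214) + H(17, 43) = (-3368 - 1214) + (450 - 90*43 - 5*17 + 17*43) = -4582 + (450 - 3870 - 85 + 731) = -4582 - 2774 = -7356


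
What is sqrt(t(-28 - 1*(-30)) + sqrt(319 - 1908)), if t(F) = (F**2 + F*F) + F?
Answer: sqrt(10 + I*sqrt(1589)) ≈ 5.0546 + 3.9432*I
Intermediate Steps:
t(F) = F + 2*F**2 (t(F) = (F**2 + F**2) + F = 2*F**2 + F = F + 2*F**2)
sqrt(t(-28 - 1*(-30)) + sqrt(319 - 1908)) = sqrt((-28 - 1*(-30))*(1 + 2*(-28 - 1*(-30))) + sqrt(319 - 1908)) = sqrt((-28 + 30)*(1 + 2*(-28 + 30)) + sqrt(-1589)) = sqrt(2*(1 + 2*2) + I*sqrt(1589)) = sqrt(2*(1 + 4) + I*sqrt(1589)) = sqrt(2*5 + I*sqrt(1589)) = sqrt(10 + I*sqrt(1589))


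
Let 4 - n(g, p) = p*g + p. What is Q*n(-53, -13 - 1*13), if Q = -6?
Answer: 8088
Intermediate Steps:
n(g, p) = 4 - p - g*p (n(g, p) = 4 - (p*g + p) = 4 - (g*p + p) = 4 - (p + g*p) = 4 + (-p - g*p) = 4 - p - g*p)
Q*n(-53, -13 - 1*13) = -6*(4 - (-13 - 1*13) - 1*(-53)*(-13 - 1*13)) = -6*(4 - (-13 - 13) - 1*(-53)*(-13 - 13)) = -6*(4 - 1*(-26) - 1*(-53)*(-26)) = -6*(4 + 26 - 1378) = -6*(-1348) = 8088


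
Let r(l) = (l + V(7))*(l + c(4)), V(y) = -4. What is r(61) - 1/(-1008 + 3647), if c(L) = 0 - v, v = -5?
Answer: 9927917/2639 ≈ 3762.0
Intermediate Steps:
c(L) = 5 (c(L) = 0 - 1*(-5) = 0 + 5 = 5)
r(l) = (-4 + l)*(5 + l) (r(l) = (l - 4)*(l + 5) = (-4 + l)*(5 + l))
r(61) - 1/(-1008 + 3647) = (-20 + 61 + 61²) - 1/(-1008 + 3647) = (-20 + 61 + 3721) - 1/2639 = 3762 - 1*1/2639 = 3762 - 1/2639 = 9927917/2639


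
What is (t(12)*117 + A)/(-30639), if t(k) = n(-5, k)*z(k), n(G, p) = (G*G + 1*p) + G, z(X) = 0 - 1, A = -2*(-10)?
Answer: 532/4377 ≈ 0.12154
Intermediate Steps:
A = 20
z(X) = -1
n(G, p) = G + p + G² (n(G, p) = (G² + p) + G = (p + G²) + G = G + p + G²)
t(k) = -20 - k (t(k) = (-5 + k + (-5)²)*(-1) = (-5 + k + 25)*(-1) = (20 + k)*(-1) = -20 - k)
(t(12)*117 + A)/(-30639) = ((-20 - 1*12)*117 + 20)/(-30639) = ((-20 - 12)*117 + 20)*(-1/30639) = (-32*117 + 20)*(-1/30639) = (-3744 + 20)*(-1/30639) = -3724*(-1/30639) = 532/4377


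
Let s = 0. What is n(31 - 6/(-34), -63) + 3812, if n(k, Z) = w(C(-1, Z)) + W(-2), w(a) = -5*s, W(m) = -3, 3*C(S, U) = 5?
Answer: 3809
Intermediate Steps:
C(S, U) = 5/3 (C(S, U) = (1/3)*5 = 5/3)
w(a) = 0 (w(a) = -5*0 = 0)
n(k, Z) = -3 (n(k, Z) = 0 - 3 = -3)
n(31 - 6/(-34), -63) + 3812 = -3 + 3812 = 3809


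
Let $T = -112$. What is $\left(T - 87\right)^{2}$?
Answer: $39601$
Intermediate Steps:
$\left(T - 87\right)^{2} = \left(-112 - 87\right)^{2} = \left(-199\right)^{2} = 39601$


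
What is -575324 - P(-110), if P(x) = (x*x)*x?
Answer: 755676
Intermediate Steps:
P(x) = x³ (P(x) = x²*x = x³)
-575324 - P(-110) = -575324 - 1*(-110)³ = -575324 - 1*(-1331000) = -575324 + 1331000 = 755676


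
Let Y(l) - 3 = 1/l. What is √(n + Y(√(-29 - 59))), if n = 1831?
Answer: √(887656 - 11*I*√22)/22 ≈ 42.825 - 0.0012446*I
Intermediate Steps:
Y(l) = 3 + 1/l
√(n + Y(√(-29 - 59))) = √(1831 + (3 + 1/(√(-29 - 59)))) = √(1831 + (3 + 1/(√(-88)))) = √(1831 + (3 + 1/(2*I*√22))) = √(1831 + (3 - I*√22/44)) = √(1834 - I*√22/44)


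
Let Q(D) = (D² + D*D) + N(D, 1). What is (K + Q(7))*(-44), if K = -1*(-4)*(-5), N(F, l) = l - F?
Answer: -3168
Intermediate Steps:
Q(D) = 1 - D + 2*D² (Q(D) = (D² + D*D) + (1 - D) = (D² + D²) + (1 - D) = 2*D² + (1 - D) = 1 - D + 2*D²)
K = -20 (K = 4*(-5) = -20)
(K + Q(7))*(-44) = (-20 + (1 - 1*7 + 2*7²))*(-44) = (-20 + (1 - 7 + 2*49))*(-44) = (-20 + (1 - 7 + 98))*(-44) = (-20 + 92)*(-44) = 72*(-44) = -3168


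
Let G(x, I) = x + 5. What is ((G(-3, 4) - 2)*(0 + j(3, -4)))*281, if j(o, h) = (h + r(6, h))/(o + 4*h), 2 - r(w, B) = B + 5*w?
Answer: 0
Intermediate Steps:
G(x, I) = 5 + x
r(w, B) = 2 - B - 5*w (r(w, B) = 2 - (B + 5*w) = 2 + (-B - 5*w) = 2 - B - 5*w)
j(o, h) = -28/(o + 4*h) (j(o, h) = (h + (2 - h - 5*6))/(o + 4*h) = (h + (2 - h - 30))/(o + 4*h) = (h + (-28 - h))/(o + 4*h) = -28/(o + 4*h))
((G(-3, 4) - 2)*(0 + j(3, -4)))*281 = (((5 - 3) - 2)*(0 - 28/(3 + 4*(-4))))*281 = ((2 - 2)*(0 - 28/(3 - 16)))*281 = (0*(0 - 28/(-13)))*281 = (0*(0 - 28*(-1/13)))*281 = (0*(0 + 28/13))*281 = (0*(28/13))*281 = 0*281 = 0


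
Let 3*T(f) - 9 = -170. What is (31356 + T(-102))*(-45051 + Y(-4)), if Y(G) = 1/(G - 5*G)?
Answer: -67689574205/48 ≈ -1.4102e+9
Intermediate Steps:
T(f) = -161/3 (T(f) = 3 + (⅓)*(-170) = 3 - 170/3 = -161/3)
Y(G) = -1/(4*G) (Y(G) = 1/(-4*G) = -1/(4*G))
(31356 + T(-102))*(-45051 + Y(-4)) = (31356 - 161/3)*(-45051 - ¼/(-4)) = 93907*(-45051 - ¼*(-¼))/3 = 93907*(-45051 + 1/16)/3 = (93907/3)*(-720815/16) = -67689574205/48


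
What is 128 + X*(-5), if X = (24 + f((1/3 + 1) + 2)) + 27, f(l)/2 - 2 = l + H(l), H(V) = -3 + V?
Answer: -551/3 ≈ -183.67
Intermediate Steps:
f(l) = -2 + 4*l (f(l) = 4 + 2*(l + (-3 + l)) = 4 + 2*(-3 + 2*l) = 4 + (-6 + 4*l) = -2 + 4*l)
X = 187/3 (X = (24 + (-2 + 4*((1/3 + 1) + 2))) + 27 = (24 + (-2 + 4*(4/3 + 2))) + 27 = (24 + (-2 + 4*(10/3))) + 27 = (24 + (-2 + 40/3)) + 27 = (24 + 34/3) + 27 = 106/3 + 27 = 187/3 ≈ 62.333)
128 + X*(-5) = 128 + (187/3)*(-5) = 128 - 935/3 = -551/3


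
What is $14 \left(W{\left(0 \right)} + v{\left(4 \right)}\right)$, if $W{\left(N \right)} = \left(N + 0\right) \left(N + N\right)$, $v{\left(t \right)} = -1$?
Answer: $-14$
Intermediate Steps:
$W{\left(N \right)} = 2 N^{2}$ ($W{\left(N \right)} = N 2 N = 2 N^{2}$)
$14 \left(W{\left(0 \right)} + v{\left(4 \right)}\right) = 14 \left(2 \cdot 0^{2} - 1\right) = 14 \left(2 \cdot 0 - 1\right) = 14 \left(0 - 1\right) = 14 \left(-1\right) = -14$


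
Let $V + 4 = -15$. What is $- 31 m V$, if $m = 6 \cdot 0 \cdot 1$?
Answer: $0$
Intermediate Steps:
$V = -19$ ($V = -4 - 15 = -19$)
$m = 0$ ($m = 0 \cdot 1 = 0$)
$- 31 m V = \left(-31\right) 0 \left(-19\right) = 0 \left(-19\right) = 0$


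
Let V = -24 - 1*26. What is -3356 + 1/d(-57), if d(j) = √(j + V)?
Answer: -3356 - I*√107/107 ≈ -3356.0 - 0.096674*I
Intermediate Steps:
V = -50 (V = -24 - 26 = -50)
d(j) = √(-50 + j) (d(j) = √(j - 50) = √(-50 + j))
-3356 + 1/d(-57) = -3356 + 1/(√(-50 - 57)) = -3356 + 1/(√(-107)) = -3356 + 1/(I*√107) = -3356 - I*√107/107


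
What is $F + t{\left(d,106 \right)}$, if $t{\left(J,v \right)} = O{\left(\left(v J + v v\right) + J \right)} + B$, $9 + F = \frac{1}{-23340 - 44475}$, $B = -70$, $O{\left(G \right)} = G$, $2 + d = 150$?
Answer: $\frac{1830530294}{67815} \approx 26993.0$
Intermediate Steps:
$d = 148$ ($d = -2 + 150 = 148$)
$F = - \frac{610336}{67815}$ ($F = -9 + \frac{1}{-23340 - 44475} = -9 + \frac{1}{-67815} = -9 - \frac{1}{67815} = - \frac{610336}{67815} \approx -9.0$)
$t{\left(J,v \right)} = -70 + J + v^{2} + J v$ ($t{\left(J,v \right)} = \left(\left(v J + v v\right) + J\right) - 70 = \left(\left(J v + v^{2}\right) + J\right) - 70 = \left(\left(v^{2} + J v\right) + J\right) - 70 = \left(J + v^{2} + J v\right) - 70 = -70 + J + v^{2} + J v$)
$F + t{\left(d,106 \right)} = - \frac{610336}{67815} + \left(-70 + 148 + 106^{2} + 148 \cdot 106\right) = - \frac{610336}{67815} + \left(-70 + 148 + 11236 + 15688\right) = - \frac{610336}{67815} + 27002 = \frac{1830530294}{67815}$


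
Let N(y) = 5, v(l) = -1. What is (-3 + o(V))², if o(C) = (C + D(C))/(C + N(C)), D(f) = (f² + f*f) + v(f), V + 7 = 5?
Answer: 16/9 ≈ 1.7778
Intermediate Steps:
V = -2 (V = -7 + 5 = -2)
D(f) = -1 + 2*f² (D(f) = (f² + f*f) - 1 = (f² + f²) - 1 = 2*f² - 1 = -1 + 2*f²)
o(C) = (-1 + C + 2*C²)/(5 + C) (o(C) = (C + (-1 + 2*C²))/(C + 5) = (-1 + C + 2*C²)/(5 + C))
(-3 + o(V))² = (-3 + (-1 - 2 + 2*(-2)²)/(5 - 2))² = (-3 + (-1 - 2 + 2*4)/3)² = (-3 + (-1 - 2 + 8)/3)² = (-3 + (⅓)*5)² = (-3 + 5/3)² = (-4/3)² = 16/9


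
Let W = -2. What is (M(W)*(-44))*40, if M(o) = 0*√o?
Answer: 0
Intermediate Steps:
M(o) = 0
(M(W)*(-44))*40 = (0*(-44))*40 = 0*40 = 0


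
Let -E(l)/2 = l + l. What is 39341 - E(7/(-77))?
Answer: 432747/11 ≈ 39341.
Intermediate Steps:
E(l) = -4*l (E(l) = -2*(l + l) = -4*l)
39341 - E(7/(-77)) = 39341 - (-4)*7/(-77) = 39341 - (-4)*7*(-1/77) = 39341 - (-4)*(-1)/11 = 39341 - 1*4/11 = 39341 - 4/11 = 432747/11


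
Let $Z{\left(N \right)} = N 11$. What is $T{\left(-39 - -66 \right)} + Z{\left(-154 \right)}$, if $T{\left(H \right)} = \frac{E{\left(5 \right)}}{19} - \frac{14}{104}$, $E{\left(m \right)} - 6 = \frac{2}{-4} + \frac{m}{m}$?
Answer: $- \frac{1673467}{988} \approx -1693.8$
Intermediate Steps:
$E{\left(m \right)} = \frac{13}{2}$ ($E{\left(m \right)} = 6 + \left(\frac{2}{-4} + \frac{m}{m}\right) = 6 + \left(2 \left(- \frac{1}{4}\right) + 1\right) = 6 + \left(- \frac{1}{2} + 1\right) = 6 + \frac{1}{2} = \frac{13}{2}$)
$Z{\left(N \right)} = 11 N$
$T{\left(H \right)} = \frac{205}{988}$ ($T{\left(H \right)} = \frac{13}{2 \cdot 19} - \frac{14}{104} = \frac{13}{2} \cdot \frac{1}{19} - \frac{7}{52} = \frac{13}{38} - \frac{7}{52} = \frac{205}{988}$)
$T{\left(-39 - -66 \right)} + Z{\left(-154 \right)} = \frac{205}{988} + 11 \left(-154\right) = \frac{205}{988} - 1694 = - \frac{1673467}{988}$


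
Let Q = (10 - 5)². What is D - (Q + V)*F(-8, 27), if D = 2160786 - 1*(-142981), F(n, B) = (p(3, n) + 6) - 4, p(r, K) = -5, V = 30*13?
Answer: 2305012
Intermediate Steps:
V = 390
F(n, B) = -3 (F(n, B) = (-5 + 6) - 4 = 1 - 4 = -3)
D = 2303767 (D = 2160786 + 142981 = 2303767)
Q = 25 (Q = 5² = 25)
D - (Q + V)*F(-8, 27) = 2303767 - (25 + 390)*(-3) = 2303767 - 415*(-3) = 2303767 - 1*(-1245) = 2303767 + 1245 = 2305012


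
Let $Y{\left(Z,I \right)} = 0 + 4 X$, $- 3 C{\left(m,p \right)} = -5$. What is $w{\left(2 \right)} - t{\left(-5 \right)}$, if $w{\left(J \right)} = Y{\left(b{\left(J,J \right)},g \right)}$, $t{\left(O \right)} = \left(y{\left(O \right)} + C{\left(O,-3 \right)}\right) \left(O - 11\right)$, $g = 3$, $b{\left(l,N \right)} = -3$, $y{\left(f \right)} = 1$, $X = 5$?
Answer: $\frac{188}{3} \approx 62.667$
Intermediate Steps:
$C{\left(m,p \right)} = \frac{5}{3}$ ($C{\left(m,p \right)} = \left(- \frac{1}{3}\right) \left(-5\right) = \frac{5}{3}$)
$t{\left(O \right)} = - \frac{88}{3} + \frac{8 O}{3}$ ($t{\left(O \right)} = \left(1 + \frac{5}{3}\right) \left(O - 11\right) = \frac{8 \left(-11 + O\right)}{3} = - \frac{88}{3} + \frac{8 O}{3}$)
$Y{\left(Z,I \right)} = 20$ ($Y{\left(Z,I \right)} = 0 + 4 \cdot 5 = 0 + 20 = 20$)
$w{\left(J \right)} = 20$
$w{\left(2 \right)} - t{\left(-5 \right)} = 20 - \left(- \frac{88}{3} + \frac{8}{3} \left(-5\right)\right) = 20 - \left(- \frac{88}{3} - \frac{40}{3}\right) = 20 - - \frac{128}{3} = 20 + \frac{128}{3} = \frac{188}{3}$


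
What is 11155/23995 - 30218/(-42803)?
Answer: 240509675/205411597 ≈ 1.1709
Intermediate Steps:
11155/23995 - 30218/(-42803) = 11155*(1/23995) - 30218*(-1/42803) = 2231/4799 + 30218/42803 = 240509675/205411597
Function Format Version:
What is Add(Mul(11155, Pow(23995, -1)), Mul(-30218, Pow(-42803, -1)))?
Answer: Rational(240509675, 205411597) ≈ 1.1709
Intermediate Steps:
Add(Mul(11155, Pow(23995, -1)), Mul(-30218, Pow(-42803, -1))) = Add(Mul(11155, Rational(1, 23995)), Mul(-30218, Rational(-1, 42803))) = Add(Rational(2231, 4799), Rational(30218, 42803)) = Rational(240509675, 205411597)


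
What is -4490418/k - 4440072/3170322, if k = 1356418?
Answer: -1688222046391/358356818883 ≈ -4.7110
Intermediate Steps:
-4490418/k - 4440072/3170322 = -4490418/1356418 - 4440072/3170322 = -4490418*1/1356418 - 4440072*1/3170322 = -2245209/678209 - 740012/528387 = -1688222046391/358356818883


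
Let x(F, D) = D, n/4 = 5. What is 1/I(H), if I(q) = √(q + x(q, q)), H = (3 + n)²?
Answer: √2/46 ≈ 0.030744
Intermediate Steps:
n = 20 (n = 4*5 = 20)
H = 529 (H = (3 + 20)² = 23² = 529)
I(q) = √2*√q (I(q) = √(q + q) = √(2*q) = √2*√q)
1/I(H) = 1/(√2*√529) = 1/(√2*23) = 1/(23*√2) = √2/46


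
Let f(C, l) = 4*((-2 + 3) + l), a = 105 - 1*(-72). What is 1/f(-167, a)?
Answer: 1/712 ≈ 0.0014045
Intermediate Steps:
a = 177 (a = 105 + 72 = 177)
f(C, l) = 4 + 4*l (f(C, l) = 4*(1 + l) = 4 + 4*l)
1/f(-167, a) = 1/(4 + 4*177) = 1/(4 + 708) = 1/712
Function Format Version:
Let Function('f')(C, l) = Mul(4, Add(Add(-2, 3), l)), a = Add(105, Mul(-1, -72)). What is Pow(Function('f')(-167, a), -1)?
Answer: Rational(1, 712) ≈ 0.0014045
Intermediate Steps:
a = 177 (a = Add(105, 72) = 177)
Function('f')(C, l) = Add(4, Mul(4, l)) (Function('f')(C, l) = Mul(4, Add(1, l)) = Add(4, Mul(4, l)))
Pow(Function('f')(-167, a), -1) = Pow(Add(4, Mul(4, 177)), -1) = Pow(Add(4, 708), -1) = Pow(712, -1) = Rational(1, 712)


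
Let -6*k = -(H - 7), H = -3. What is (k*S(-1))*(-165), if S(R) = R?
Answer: -275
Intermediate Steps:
k = -5/3 (k = -(-1)*(-3 - 7)/6 = -(-1)*(-10)/6 = -1/6*10 = -5/3 ≈ -1.6667)
(k*S(-1))*(-165) = -5/3*(-1)*(-165) = (5/3)*(-165) = -275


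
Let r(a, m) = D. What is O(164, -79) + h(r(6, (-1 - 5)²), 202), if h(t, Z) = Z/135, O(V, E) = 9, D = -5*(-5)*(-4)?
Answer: 1417/135 ≈ 10.496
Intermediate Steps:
D = -100 (D = 25*(-4) = -100)
r(a, m) = -100
h(t, Z) = Z/135 (h(t, Z) = Z*(1/135) = Z/135)
O(164, -79) + h(r(6, (-1 - 5)²), 202) = 9 + (1/135)*202 = 9 + 202/135 = 1417/135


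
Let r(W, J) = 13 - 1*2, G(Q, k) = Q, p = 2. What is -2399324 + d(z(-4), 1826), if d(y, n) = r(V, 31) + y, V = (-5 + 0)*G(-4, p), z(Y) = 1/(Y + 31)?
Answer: -64781450/27 ≈ -2.3993e+6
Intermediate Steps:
z(Y) = 1/(31 + Y)
V = 20 (V = (-5 + 0)*(-4) = -5*(-4) = 20)
r(W, J) = 11 (r(W, J) = 13 - 2 = 11)
d(y, n) = 11 + y
-2399324 + d(z(-4), 1826) = -2399324 + (11 + 1/(31 - 4)) = -2399324 + (11 + 1/27) = -2399324 + 298/27 = -64781450/27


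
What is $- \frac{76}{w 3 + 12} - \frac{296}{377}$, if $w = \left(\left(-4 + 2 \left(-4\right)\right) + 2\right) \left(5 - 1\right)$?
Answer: $- \frac{829}{10179} \approx -0.081442$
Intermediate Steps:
$w = -40$ ($w = \left(\left(-4 - 8\right) + 2\right) 4 = \left(-12 + 2\right) 4 = \left(-10\right) 4 = -40$)
$- \frac{76}{w 3 + 12} - \frac{296}{377} = - \frac{76}{\left(-40\right) 3 + 12} - \frac{296}{377} = - \frac{76}{-120 + 12} - \frac{296}{377} = - \frac{76}{-108} - \frac{296}{377} = \left(-76\right) \left(- \frac{1}{108}\right) - \frac{296}{377} = \frac{19}{27} - \frac{296}{377} = - \frac{829}{10179}$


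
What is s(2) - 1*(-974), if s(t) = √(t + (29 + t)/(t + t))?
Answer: 974 + √39/2 ≈ 977.12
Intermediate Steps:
s(t) = √(t + (29 + t)/(2*t)) (s(t) = √(t + (29 + t)/((2*t))) = √(t + (29 + t)*(1/(2*t))) = √(t + (29 + t)/(2*t)))
s(2) - 1*(-974) = √(2 + 4*2 + 58/2)/2 - 1*(-974) = √(2 + 8 + 58*(½))/2 + 974 = √(2 + 8 + 29)/2 + 974 = √39/2 + 974 = 974 + √39/2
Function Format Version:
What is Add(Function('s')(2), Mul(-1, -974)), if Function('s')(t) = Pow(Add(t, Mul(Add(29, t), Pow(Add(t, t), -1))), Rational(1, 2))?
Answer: Add(974, Mul(Rational(1, 2), Pow(39, Rational(1, 2)))) ≈ 977.12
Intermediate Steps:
Function('s')(t) = Pow(Add(t, Mul(Rational(1, 2), Pow(t, -1), Add(29, t))), Rational(1, 2)) (Function('s')(t) = Pow(Add(t, Mul(Add(29, t), Pow(Mul(2, t), -1))), Rational(1, 2)) = Pow(Add(t, Mul(Add(29, t), Mul(Rational(1, 2), Pow(t, -1)))), Rational(1, 2)) = Pow(Add(t, Mul(Rational(1, 2), Pow(t, -1), Add(29, t))), Rational(1, 2)))
Add(Function('s')(2), Mul(-1, -974)) = Add(Mul(Rational(1, 2), Pow(Add(2, Mul(4, 2), Mul(58, Pow(2, -1))), Rational(1, 2))), Mul(-1, -974)) = Add(Mul(Rational(1, 2), Pow(Add(2, 8, Mul(58, Rational(1, 2))), Rational(1, 2))), 974) = Add(Mul(Rational(1, 2), Pow(Add(2, 8, 29), Rational(1, 2))), 974) = Add(Mul(Rational(1, 2), Pow(39, Rational(1, 2))), 974) = Add(974, Mul(Rational(1, 2), Pow(39, Rational(1, 2))))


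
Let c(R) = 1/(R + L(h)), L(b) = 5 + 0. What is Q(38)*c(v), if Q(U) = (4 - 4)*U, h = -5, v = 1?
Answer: 0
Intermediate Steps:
Q(U) = 0 (Q(U) = 0*U = 0)
L(b) = 5
c(R) = 1/(5 + R) (c(R) = 1/(R + 5) = 1/(5 + R))
Q(38)*c(v) = 0/(5 + 1) = 0/6 = 0*(1/6) = 0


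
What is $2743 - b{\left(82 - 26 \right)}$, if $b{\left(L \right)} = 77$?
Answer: $2666$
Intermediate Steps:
$2743 - b{\left(82 - 26 \right)} = 2743 - 77 = 2666$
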